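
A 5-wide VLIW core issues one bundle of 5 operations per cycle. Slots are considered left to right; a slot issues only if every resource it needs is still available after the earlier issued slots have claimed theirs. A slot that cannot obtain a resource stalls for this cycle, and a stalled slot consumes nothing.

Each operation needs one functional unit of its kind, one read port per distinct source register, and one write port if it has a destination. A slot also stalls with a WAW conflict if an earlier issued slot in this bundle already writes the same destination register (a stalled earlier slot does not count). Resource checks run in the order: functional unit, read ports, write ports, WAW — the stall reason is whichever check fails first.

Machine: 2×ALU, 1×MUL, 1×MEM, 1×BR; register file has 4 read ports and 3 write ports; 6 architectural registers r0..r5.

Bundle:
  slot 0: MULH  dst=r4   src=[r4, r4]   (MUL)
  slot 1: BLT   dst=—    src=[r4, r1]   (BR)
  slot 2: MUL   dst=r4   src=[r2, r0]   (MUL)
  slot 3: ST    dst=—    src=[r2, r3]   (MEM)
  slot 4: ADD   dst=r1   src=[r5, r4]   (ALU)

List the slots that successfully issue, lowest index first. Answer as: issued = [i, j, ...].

slot 0 (MUL): ISSUE — free A2,Mu0,Ld1,B1 rp3 wp2
slot 1 (BR): ISSUE — free A2,Mu0,Ld1,B0 rp1 wp2
slot 2 (MUL): stall FU — free A2,Mu0,Ld1,B0 rp1 wp2
slot 3 (MEM): stall RD_PORT — free A2,Mu0,Ld1,B0 rp1 wp2
slot 4 (ALU): stall RD_PORT — free A2,Mu0,Ld1,B0 rp1 wp2

issued = [0, 1]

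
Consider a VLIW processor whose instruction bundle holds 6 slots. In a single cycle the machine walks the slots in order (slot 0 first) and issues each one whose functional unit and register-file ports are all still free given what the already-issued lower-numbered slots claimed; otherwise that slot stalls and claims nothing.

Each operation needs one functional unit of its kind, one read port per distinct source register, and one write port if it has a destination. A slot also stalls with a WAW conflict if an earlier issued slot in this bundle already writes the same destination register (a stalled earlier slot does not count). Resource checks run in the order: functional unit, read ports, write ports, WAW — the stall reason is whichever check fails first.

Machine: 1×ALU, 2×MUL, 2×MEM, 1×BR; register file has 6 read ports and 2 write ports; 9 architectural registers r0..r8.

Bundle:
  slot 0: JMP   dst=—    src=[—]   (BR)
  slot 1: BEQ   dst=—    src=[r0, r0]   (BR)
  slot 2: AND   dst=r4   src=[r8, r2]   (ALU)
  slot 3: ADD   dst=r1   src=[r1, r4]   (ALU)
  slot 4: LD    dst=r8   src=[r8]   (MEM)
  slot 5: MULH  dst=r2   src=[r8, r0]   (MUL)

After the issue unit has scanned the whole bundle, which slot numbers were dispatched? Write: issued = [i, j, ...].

[0] BR needs rd=0 wr=0: ok; after: ALU=1 MUL=2 MEM=2 BR=0, R=6, W=2
[1] BR needs rd=1 wr=0: FU; after: ALU=1 MUL=2 MEM=2 BR=0, R=6, W=2
[2] ALU needs rd=2 wr=1: ok; after: ALU=0 MUL=2 MEM=2 BR=0, R=4, W=1
[3] ALU needs rd=2 wr=1: FU; after: ALU=0 MUL=2 MEM=2 BR=0, R=4, W=1
[4] MEM needs rd=1 wr=1: ok; after: ALU=0 MUL=2 MEM=1 BR=0, R=3, W=0
[5] MUL needs rd=2 wr=1: WR_PORT; after: ALU=0 MUL=2 MEM=1 BR=0, R=3, W=0

issued = [0, 2, 4]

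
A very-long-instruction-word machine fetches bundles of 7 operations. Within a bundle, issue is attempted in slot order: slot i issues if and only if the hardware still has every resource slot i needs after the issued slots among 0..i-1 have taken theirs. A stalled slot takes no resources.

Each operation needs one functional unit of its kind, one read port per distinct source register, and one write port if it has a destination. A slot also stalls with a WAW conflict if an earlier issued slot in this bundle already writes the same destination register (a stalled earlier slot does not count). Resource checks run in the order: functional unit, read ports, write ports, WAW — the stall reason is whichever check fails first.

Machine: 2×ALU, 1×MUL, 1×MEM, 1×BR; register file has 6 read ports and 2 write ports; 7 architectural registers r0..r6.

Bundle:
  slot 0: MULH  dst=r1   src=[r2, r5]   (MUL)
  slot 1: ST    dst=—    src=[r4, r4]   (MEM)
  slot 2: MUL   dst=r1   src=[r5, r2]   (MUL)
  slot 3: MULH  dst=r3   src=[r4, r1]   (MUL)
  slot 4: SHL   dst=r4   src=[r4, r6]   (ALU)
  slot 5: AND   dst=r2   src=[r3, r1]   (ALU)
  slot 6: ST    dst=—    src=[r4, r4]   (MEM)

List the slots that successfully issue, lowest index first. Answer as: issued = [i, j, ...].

[0] MUL needs rd=2 wr=1: ok; after: ALU=2 MUL=0 MEM=1 BR=1, R=4, W=1
[1] MEM needs rd=1 wr=0: ok; after: ALU=2 MUL=0 MEM=0 BR=1, R=3, W=1
[2] MUL needs rd=2 wr=1: FU; after: ALU=2 MUL=0 MEM=0 BR=1, R=3, W=1
[3] MUL needs rd=2 wr=1: FU; after: ALU=2 MUL=0 MEM=0 BR=1, R=3, W=1
[4] ALU needs rd=2 wr=1: ok; after: ALU=1 MUL=0 MEM=0 BR=1, R=1, W=0
[5] ALU needs rd=2 wr=1: RD_PORT; after: ALU=1 MUL=0 MEM=0 BR=1, R=1, W=0
[6] MEM needs rd=1 wr=0: FU; after: ALU=1 MUL=0 MEM=0 BR=1, R=1, W=0

issued = [0, 1, 4]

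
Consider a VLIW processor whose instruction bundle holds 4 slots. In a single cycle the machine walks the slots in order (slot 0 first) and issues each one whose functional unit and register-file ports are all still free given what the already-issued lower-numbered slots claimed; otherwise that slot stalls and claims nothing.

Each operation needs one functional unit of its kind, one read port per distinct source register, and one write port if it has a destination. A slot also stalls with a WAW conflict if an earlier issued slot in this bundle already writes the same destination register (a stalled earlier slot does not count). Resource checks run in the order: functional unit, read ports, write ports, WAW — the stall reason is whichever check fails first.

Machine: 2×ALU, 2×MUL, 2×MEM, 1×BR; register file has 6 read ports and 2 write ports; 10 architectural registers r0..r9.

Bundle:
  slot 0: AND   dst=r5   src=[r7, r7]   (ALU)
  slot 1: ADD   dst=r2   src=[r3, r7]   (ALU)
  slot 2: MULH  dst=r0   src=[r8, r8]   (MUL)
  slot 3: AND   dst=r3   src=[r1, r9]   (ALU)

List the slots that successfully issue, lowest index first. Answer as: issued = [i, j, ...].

slot 0 (ALU): ISSUE — free A1,Mu2,Ld2,B1 rp5 wp1
slot 1 (ALU): ISSUE — free A0,Mu2,Ld2,B1 rp3 wp0
slot 2 (MUL): stall WR_PORT — free A0,Mu2,Ld2,B1 rp3 wp0
slot 3 (ALU): stall FU — free A0,Mu2,Ld2,B1 rp3 wp0

issued = [0, 1]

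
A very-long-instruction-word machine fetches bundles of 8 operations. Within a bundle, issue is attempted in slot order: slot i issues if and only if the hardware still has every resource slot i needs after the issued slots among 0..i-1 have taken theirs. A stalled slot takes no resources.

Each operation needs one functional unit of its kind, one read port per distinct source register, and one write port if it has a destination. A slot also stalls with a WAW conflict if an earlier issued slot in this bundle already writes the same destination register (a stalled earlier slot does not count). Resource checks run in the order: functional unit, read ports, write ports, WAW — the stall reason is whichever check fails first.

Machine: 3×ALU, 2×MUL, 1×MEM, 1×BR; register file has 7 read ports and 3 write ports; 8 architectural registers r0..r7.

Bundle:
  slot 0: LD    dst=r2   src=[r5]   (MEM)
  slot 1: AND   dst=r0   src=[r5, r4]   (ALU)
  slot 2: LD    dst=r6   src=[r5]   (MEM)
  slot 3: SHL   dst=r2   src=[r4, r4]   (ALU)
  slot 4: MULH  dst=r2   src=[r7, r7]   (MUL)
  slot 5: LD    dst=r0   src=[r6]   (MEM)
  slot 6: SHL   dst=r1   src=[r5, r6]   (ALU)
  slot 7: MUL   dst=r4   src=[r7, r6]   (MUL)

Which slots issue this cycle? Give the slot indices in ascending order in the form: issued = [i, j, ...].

  0. MEM→r2 ⇒ go  {3A/2Mu/0Ld/1B | 6r 2w}
  1. ALU→r0 ⇒ go  {2A/2Mu/0Ld/1B | 4r 1w}
  2. MEM→r6 ⇒ no(FU)  {2A/2Mu/0Ld/1B | 4r 1w}
  3. ALU→r2 ⇒ no(WAW)  {2A/2Mu/0Ld/1B | 4r 1w}
  4. MUL→r2 ⇒ no(WAW)  {2A/2Mu/0Ld/1B | 4r 1w}
  5. MEM→r0 ⇒ no(FU)  {2A/2Mu/0Ld/1B | 4r 1w}
  6. ALU→r1 ⇒ go  {1A/2Mu/0Ld/1B | 2r 0w}
  7. MUL→r4 ⇒ no(WR_PORT)  {1A/2Mu/0Ld/1B | 2r 0w}

issued = [0, 1, 6]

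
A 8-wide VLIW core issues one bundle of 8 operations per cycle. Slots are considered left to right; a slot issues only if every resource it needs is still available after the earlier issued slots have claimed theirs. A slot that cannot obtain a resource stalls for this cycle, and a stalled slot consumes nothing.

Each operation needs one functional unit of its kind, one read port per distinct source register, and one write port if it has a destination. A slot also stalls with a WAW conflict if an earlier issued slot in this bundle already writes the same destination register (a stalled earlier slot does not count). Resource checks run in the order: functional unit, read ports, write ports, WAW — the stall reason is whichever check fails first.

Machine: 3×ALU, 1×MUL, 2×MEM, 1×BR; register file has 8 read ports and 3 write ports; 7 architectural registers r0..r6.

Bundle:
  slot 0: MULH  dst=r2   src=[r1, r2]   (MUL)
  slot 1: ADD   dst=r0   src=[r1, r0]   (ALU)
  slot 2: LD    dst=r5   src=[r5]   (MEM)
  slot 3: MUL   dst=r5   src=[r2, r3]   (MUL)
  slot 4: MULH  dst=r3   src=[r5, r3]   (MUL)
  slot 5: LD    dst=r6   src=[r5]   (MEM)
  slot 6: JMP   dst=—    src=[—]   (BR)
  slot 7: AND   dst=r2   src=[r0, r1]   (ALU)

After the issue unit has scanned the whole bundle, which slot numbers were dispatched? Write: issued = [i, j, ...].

[0] MUL needs rd=2 wr=1: ok; after: ALU=3 MUL=0 MEM=2 BR=1, R=6, W=2
[1] ALU needs rd=2 wr=1: ok; after: ALU=2 MUL=0 MEM=2 BR=1, R=4, W=1
[2] MEM needs rd=1 wr=1: ok; after: ALU=2 MUL=0 MEM=1 BR=1, R=3, W=0
[3] MUL needs rd=2 wr=1: FU; after: ALU=2 MUL=0 MEM=1 BR=1, R=3, W=0
[4] MUL needs rd=2 wr=1: FU; after: ALU=2 MUL=0 MEM=1 BR=1, R=3, W=0
[5] MEM needs rd=1 wr=1: WR_PORT; after: ALU=2 MUL=0 MEM=1 BR=1, R=3, W=0
[6] BR needs rd=0 wr=0: ok; after: ALU=2 MUL=0 MEM=1 BR=0, R=3, W=0
[7] ALU needs rd=2 wr=1: WR_PORT; after: ALU=2 MUL=0 MEM=1 BR=0, R=3, W=0

issued = [0, 1, 2, 6]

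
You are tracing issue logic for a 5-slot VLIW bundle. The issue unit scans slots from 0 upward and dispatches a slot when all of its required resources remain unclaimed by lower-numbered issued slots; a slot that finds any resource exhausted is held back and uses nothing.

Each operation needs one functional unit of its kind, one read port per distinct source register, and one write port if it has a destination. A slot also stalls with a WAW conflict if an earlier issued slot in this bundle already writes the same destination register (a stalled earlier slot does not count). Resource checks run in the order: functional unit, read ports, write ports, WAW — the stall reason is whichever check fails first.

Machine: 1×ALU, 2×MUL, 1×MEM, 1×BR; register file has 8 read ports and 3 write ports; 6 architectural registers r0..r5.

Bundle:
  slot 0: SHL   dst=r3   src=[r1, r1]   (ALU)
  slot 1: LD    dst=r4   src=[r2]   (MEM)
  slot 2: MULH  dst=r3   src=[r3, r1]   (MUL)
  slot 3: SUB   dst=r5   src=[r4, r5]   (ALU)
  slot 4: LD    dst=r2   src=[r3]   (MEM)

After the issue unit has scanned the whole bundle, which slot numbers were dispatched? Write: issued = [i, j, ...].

[0] ALU needs rd=1 wr=1: ok; after: ALU=0 MUL=2 MEM=1 BR=1, R=7, W=2
[1] MEM needs rd=1 wr=1: ok; after: ALU=0 MUL=2 MEM=0 BR=1, R=6, W=1
[2] MUL needs rd=2 wr=1: WAW; after: ALU=0 MUL=2 MEM=0 BR=1, R=6, W=1
[3] ALU needs rd=2 wr=1: FU; after: ALU=0 MUL=2 MEM=0 BR=1, R=6, W=1
[4] MEM needs rd=1 wr=1: FU; after: ALU=0 MUL=2 MEM=0 BR=1, R=6, W=1

issued = [0, 1]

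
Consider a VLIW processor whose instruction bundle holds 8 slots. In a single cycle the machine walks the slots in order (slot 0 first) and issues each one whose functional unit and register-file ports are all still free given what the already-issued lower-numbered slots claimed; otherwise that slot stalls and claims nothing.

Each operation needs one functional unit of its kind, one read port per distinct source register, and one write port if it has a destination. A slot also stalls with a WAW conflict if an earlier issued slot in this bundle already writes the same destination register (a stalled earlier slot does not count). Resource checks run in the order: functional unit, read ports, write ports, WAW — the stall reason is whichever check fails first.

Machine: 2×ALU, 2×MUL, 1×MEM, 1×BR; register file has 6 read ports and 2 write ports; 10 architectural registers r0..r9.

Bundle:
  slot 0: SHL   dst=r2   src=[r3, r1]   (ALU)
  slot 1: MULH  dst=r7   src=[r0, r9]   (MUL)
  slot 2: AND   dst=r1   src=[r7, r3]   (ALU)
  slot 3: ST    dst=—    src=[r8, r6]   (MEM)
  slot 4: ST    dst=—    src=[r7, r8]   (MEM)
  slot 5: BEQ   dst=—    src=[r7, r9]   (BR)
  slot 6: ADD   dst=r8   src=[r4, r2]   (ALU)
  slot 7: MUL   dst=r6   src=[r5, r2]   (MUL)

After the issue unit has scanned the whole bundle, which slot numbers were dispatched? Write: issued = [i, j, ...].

issued = [0, 1, 3]

#0 ALU src=r3,r1 dispatched  <A:1 Mu:2 Ld:1 B:1 rd:4 wr:1>
#1 MUL src=r0,r9 dispatched  <A:1 Mu:1 Ld:1 B:1 rd:2 wr:0>
#2 ALU src=r7,r3 held:WR_PORT  <A:1 Mu:1 Ld:1 B:1 rd:2 wr:0>
#3 MEM src=r8,r6 dispatched  <A:1 Mu:1 Ld:0 B:1 rd:0 wr:0>
#4 MEM src=r7,r8 held:FU  <A:1 Mu:1 Ld:0 B:1 rd:0 wr:0>
#5 BR src=r7,r9 held:RD_PORT  <A:1 Mu:1 Ld:0 B:1 rd:0 wr:0>
#6 ALU src=r4,r2 held:RD_PORT  <A:1 Mu:1 Ld:0 B:1 rd:0 wr:0>
#7 MUL src=r5,r2 held:RD_PORT  <A:1 Mu:1 Ld:0 B:1 rd:0 wr:0>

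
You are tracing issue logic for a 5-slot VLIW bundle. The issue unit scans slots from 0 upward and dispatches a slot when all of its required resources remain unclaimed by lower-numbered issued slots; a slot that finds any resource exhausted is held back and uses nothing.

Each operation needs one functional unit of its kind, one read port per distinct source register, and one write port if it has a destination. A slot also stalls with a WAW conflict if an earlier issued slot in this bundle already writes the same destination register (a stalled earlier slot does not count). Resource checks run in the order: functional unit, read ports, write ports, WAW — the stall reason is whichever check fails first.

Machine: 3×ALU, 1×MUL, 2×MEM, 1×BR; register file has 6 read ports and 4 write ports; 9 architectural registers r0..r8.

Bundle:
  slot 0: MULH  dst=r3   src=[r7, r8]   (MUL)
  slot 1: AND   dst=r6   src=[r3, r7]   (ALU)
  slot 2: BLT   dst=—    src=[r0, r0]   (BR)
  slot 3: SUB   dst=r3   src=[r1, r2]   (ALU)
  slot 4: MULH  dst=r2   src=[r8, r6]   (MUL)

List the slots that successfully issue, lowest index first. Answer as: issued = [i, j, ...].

issued = [0, 1, 2]

  0. MUL→r3 ⇒ go  {3A/0Mu/2Ld/1B | 4r 3w}
  1. ALU→r6 ⇒ go  {2A/0Mu/2Ld/1B | 2r 2w}
  2. BR ⇒ go  {2A/0Mu/2Ld/0B | 1r 2w}
  3. ALU→r3 ⇒ no(RD_PORT)  {2A/0Mu/2Ld/0B | 1r 2w}
  4. MUL→r2 ⇒ no(FU)  {2A/0Mu/2Ld/0B | 1r 2w}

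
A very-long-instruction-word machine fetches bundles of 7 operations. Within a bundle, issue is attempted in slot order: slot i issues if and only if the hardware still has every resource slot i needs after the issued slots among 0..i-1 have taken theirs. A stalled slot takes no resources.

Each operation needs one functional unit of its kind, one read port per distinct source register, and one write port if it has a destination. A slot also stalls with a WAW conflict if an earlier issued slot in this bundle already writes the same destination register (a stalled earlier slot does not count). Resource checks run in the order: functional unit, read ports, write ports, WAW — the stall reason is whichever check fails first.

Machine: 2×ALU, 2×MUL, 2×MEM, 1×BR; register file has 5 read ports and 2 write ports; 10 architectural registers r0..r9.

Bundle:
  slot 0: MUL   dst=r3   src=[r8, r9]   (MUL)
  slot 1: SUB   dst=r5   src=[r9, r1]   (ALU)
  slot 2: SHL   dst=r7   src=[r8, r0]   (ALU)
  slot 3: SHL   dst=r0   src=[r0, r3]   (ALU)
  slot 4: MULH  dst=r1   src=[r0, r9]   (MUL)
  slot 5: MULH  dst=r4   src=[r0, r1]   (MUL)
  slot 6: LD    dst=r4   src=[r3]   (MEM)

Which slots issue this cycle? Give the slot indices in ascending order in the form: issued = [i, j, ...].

issued = [0, 1]

[0] MUL needs rd=2 wr=1: ok; after: ALU=2 MUL=1 MEM=2 BR=1, R=3, W=1
[1] ALU needs rd=2 wr=1: ok; after: ALU=1 MUL=1 MEM=2 BR=1, R=1, W=0
[2] ALU needs rd=2 wr=1: RD_PORT; after: ALU=1 MUL=1 MEM=2 BR=1, R=1, W=0
[3] ALU needs rd=2 wr=1: RD_PORT; after: ALU=1 MUL=1 MEM=2 BR=1, R=1, W=0
[4] MUL needs rd=2 wr=1: RD_PORT; after: ALU=1 MUL=1 MEM=2 BR=1, R=1, W=0
[5] MUL needs rd=2 wr=1: RD_PORT; after: ALU=1 MUL=1 MEM=2 BR=1, R=1, W=0
[6] MEM needs rd=1 wr=1: WR_PORT; after: ALU=1 MUL=1 MEM=2 BR=1, R=1, W=0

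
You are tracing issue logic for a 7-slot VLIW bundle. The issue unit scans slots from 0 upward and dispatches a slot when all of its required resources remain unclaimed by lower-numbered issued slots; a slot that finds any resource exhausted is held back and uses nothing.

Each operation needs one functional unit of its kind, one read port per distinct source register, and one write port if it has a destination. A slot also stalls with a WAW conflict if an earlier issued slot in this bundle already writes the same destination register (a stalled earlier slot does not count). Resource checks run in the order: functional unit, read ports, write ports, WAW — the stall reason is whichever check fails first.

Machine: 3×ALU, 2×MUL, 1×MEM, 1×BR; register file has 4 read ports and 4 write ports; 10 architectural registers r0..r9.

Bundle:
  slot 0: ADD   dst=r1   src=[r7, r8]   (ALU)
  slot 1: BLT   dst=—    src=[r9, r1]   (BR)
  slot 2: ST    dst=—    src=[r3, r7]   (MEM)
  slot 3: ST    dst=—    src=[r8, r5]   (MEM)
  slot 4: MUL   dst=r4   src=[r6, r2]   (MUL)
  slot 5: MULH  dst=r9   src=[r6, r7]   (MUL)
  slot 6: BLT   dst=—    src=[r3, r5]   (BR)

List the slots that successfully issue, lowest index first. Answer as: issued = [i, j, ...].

(0) want 1×ALU +2rd +1wr — yes → AL2|MU2|ME1|BR1|rd2|wr3
(1) want 1×BR +2rd +0wr — yes → AL2|MU2|ME1|BR0|rd0|wr3
(2) want 1×MEM +2rd +0wr — RD_PORT → AL2|MU2|ME1|BR0|rd0|wr3
(3) want 1×MEM +2rd +0wr — RD_PORT → AL2|MU2|ME1|BR0|rd0|wr3
(4) want 1×MUL +2rd +1wr — RD_PORT → AL2|MU2|ME1|BR0|rd0|wr3
(5) want 1×MUL +2rd +1wr — RD_PORT → AL2|MU2|ME1|BR0|rd0|wr3
(6) want 1×BR +2rd +0wr — FU → AL2|MU2|ME1|BR0|rd0|wr3

issued = [0, 1]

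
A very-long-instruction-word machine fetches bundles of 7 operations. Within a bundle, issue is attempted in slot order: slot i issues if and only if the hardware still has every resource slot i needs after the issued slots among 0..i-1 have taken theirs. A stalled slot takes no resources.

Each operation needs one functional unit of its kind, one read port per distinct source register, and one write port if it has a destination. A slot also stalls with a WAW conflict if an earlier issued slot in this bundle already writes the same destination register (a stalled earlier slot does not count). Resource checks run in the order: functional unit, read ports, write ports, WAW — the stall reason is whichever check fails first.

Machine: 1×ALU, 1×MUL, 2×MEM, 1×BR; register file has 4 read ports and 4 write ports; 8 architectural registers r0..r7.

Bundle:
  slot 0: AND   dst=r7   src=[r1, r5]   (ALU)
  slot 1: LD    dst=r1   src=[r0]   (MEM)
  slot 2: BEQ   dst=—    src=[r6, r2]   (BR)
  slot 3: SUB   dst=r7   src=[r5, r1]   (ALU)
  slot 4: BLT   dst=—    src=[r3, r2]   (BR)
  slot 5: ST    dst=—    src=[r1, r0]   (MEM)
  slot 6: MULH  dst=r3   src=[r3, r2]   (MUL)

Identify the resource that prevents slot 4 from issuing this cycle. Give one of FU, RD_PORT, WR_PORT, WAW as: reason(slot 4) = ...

reason(slot 4) = RD_PORT

slot 0 (ALU): ISSUE — free A0,Mu1,Ld2,B1 rp2 wp3
slot 1 (MEM): ISSUE — free A0,Mu1,Ld1,B1 rp1 wp2
slot 2 (BR): stall RD_PORT — free A0,Mu1,Ld1,B1 rp1 wp2
slot 3 (ALU): stall FU — free A0,Mu1,Ld1,B1 rp1 wp2
slot 4 (BR): stall RD_PORT — free A0,Mu1,Ld1,B1 rp1 wp2
slot 5 (MEM): stall RD_PORT — free A0,Mu1,Ld1,B1 rp1 wp2
slot 6 (MUL): stall RD_PORT — free A0,Mu1,Ld1,B1 rp1 wp2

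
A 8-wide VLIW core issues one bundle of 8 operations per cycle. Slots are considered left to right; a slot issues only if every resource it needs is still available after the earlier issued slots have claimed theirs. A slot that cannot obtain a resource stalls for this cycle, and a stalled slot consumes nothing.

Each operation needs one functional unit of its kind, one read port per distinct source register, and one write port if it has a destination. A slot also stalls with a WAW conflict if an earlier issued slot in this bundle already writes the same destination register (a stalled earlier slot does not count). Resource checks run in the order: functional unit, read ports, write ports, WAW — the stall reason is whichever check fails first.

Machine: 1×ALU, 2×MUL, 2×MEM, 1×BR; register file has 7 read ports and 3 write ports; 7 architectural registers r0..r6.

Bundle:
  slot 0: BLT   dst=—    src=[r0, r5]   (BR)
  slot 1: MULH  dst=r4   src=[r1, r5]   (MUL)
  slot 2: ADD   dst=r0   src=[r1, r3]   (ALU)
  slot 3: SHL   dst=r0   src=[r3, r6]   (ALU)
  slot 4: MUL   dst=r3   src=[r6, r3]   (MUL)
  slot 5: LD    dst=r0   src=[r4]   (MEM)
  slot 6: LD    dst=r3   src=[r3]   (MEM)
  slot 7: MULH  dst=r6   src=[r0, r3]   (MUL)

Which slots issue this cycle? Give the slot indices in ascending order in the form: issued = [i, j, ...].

#0 BR src=r0,r5 dispatched  <A:1 Mu:2 Ld:2 B:0 rd:5 wr:3>
#1 MUL src=r1,r5 dispatched  <A:1 Mu:1 Ld:2 B:0 rd:3 wr:2>
#2 ALU src=r1,r3 dispatched  <A:0 Mu:1 Ld:2 B:0 rd:1 wr:1>
#3 ALU src=r3,r6 held:FU  <A:0 Mu:1 Ld:2 B:0 rd:1 wr:1>
#4 MUL src=r6,r3 held:RD_PORT  <A:0 Mu:1 Ld:2 B:0 rd:1 wr:1>
#5 MEM src=r4 held:WAW  <A:0 Mu:1 Ld:2 B:0 rd:1 wr:1>
#6 MEM src=r3 dispatched  <A:0 Mu:1 Ld:1 B:0 rd:0 wr:0>
#7 MUL src=r0,r3 held:RD_PORT  <A:0 Mu:1 Ld:1 B:0 rd:0 wr:0>

issued = [0, 1, 2, 6]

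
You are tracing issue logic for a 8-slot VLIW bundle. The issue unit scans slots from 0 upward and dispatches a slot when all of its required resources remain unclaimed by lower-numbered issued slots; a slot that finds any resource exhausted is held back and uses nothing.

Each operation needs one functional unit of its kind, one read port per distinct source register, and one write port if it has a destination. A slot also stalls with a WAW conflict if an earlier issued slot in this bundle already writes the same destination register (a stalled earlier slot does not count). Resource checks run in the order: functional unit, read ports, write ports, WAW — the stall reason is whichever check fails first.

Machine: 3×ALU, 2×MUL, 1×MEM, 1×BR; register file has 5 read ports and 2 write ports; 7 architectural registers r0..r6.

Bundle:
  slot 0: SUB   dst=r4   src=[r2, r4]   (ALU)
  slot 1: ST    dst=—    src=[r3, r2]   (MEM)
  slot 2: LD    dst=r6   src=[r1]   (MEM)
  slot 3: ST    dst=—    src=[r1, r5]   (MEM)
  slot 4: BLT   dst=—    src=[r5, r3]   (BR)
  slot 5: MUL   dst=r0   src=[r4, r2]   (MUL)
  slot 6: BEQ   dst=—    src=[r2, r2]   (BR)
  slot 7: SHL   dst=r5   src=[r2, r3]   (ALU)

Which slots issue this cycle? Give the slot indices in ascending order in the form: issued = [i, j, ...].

[0] ALU needs rd=2 wr=1: ok; after: ALU=2 MUL=2 MEM=1 BR=1, R=3, W=1
[1] MEM needs rd=2 wr=0: ok; after: ALU=2 MUL=2 MEM=0 BR=1, R=1, W=1
[2] MEM needs rd=1 wr=1: FU; after: ALU=2 MUL=2 MEM=0 BR=1, R=1, W=1
[3] MEM needs rd=2 wr=0: FU; after: ALU=2 MUL=2 MEM=0 BR=1, R=1, W=1
[4] BR needs rd=2 wr=0: RD_PORT; after: ALU=2 MUL=2 MEM=0 BR=1, R=1, W=1
[5] MUL needs rd=2 wr=1: RD_PORT; after: ALU=2 MUL=2 MEM=0 BR=1, R=1, W=1
[6] BR needs rd=1 wr=0: ok; after: ALU=2 MUL=2 MEM=0 BR=0, R=0, W=1
[7] ALU needs rd=2 wr=1: RD_PORT; after: ALU=2 MUL=2 MEM=0 BR=0, R=0, W=1

issued = [0, 1, 6]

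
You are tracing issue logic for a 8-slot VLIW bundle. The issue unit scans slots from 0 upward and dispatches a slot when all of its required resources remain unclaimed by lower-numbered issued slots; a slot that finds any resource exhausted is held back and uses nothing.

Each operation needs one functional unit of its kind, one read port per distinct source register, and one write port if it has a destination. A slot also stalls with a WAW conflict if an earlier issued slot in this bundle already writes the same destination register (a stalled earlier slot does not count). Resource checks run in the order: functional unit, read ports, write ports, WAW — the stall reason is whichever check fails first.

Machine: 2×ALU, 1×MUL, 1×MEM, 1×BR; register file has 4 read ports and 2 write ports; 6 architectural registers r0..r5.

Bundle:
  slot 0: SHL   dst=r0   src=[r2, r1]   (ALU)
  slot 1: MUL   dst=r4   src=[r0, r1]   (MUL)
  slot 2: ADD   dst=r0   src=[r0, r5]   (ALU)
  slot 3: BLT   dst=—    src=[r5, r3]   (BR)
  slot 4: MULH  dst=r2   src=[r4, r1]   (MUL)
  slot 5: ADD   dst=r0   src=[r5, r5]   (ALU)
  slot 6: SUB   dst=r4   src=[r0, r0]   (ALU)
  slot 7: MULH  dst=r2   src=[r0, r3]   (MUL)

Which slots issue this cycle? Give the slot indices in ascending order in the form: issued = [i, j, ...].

issued = [0, 1]

  0. ALU→r0 ⇒ go  {1A/1Mu/1Ld/1B | 2r 1w}
  1. MUL→r4 ⇒ go  {1A/0Mu/1Ld/1B | 0r 0w}
  2. ALU→r0 ⇒ no(RD_PORT)  {1A/0Mu/1Ld/1B | 0r 0w}
  3. BR ⇒ no(RD_PORT)  {1A/0Mu/1Ld/1B | 0r 0w}
  4. MUL→r2 ⇒ no(FU)  {1A/0Mu/1Ld/1B | 0r 0w}
  5. ALU→r0 ⇒ no(RD_PORT)  {1A/0Mu/1Ld/1B | 0r 0w}
  6. ALU→r4 ⇒ no(RD_PORT)  {1A/0Mu/1Ld/1B | 0r 0w}
  7. MUL→r2 ⇒ no(FU)  {1A/0Mu/1Ld/1B | 0r 0w}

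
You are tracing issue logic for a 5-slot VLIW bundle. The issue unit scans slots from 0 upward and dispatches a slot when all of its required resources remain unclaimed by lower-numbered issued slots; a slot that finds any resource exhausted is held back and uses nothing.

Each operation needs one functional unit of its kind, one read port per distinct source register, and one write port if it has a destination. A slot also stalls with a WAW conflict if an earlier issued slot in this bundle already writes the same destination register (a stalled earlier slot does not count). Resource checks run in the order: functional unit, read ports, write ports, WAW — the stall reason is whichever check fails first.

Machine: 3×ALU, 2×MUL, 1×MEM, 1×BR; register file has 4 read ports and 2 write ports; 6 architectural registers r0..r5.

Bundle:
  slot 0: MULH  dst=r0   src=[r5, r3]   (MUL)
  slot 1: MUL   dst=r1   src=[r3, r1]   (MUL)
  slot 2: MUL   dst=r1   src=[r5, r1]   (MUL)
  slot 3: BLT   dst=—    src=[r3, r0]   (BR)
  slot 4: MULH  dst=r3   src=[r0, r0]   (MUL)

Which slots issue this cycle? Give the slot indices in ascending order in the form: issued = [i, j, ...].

issued = [0, 1]

slot 0 (MUL): ISSUE — free A3,Mu1,Ld1,B1 rp2 wp1
slot 1 (MUL): ISSUE — free A3,Mu0,Ld1,B1 rp0 wp0
slot 2 (MUL): stall FU — free A3,Mu0,Ld1,B1 rp0 wp0
slot 3 (BR): stall RD_PORT — free A3,Mu0,Ld1,B1 rp0 wp0
slot 4 (MUL): stall FU — free A3,Mu0,Ld1,B1 rp0 wp0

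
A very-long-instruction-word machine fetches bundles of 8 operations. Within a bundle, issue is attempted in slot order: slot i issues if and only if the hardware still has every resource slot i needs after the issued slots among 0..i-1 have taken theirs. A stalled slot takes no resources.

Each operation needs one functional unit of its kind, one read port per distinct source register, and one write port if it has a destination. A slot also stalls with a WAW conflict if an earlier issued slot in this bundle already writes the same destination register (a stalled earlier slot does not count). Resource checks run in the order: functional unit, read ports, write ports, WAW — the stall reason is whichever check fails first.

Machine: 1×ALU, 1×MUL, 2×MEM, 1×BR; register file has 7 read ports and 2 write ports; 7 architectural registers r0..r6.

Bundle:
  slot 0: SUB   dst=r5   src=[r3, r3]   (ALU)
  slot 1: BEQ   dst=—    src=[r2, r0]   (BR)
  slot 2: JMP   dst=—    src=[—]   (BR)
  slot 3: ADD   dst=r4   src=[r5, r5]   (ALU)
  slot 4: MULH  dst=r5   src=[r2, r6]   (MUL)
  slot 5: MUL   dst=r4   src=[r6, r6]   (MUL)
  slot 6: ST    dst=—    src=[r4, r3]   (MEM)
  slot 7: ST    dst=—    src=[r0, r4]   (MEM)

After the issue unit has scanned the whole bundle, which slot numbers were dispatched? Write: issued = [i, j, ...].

slot 0 (ALU): ISSUE — free A0,Mu1,Ld2,B1 rp6 wp1
slot 1 (BR): ISSUE — free A0,Mu1,Ld2,B0 rp4 wp1
slot 2 (BR): stall FU — free A0,Mu1,Ld2,B0 rp4 wp1
slot 3 (ALU): stall FU — free A0,Mu1,Ld2,B0 rp4 wp1
slot 4 (MUL): stall WAW — free A0,Mu1,Ld2,B0 rp4 wp1
slot 5 (MUL): ISSUE — free A0,Mu0,Ld2,B0 rp3 wp0
slot 6 (MEM): ISSUE — free A0,Mu0,Ld1,B0 rp1 wp0
slot 7 (MEM): stall RD_PORT — free A0,Mu0,Ld1,B0 rp1 wp0

issued = [0, 1, 5, 6]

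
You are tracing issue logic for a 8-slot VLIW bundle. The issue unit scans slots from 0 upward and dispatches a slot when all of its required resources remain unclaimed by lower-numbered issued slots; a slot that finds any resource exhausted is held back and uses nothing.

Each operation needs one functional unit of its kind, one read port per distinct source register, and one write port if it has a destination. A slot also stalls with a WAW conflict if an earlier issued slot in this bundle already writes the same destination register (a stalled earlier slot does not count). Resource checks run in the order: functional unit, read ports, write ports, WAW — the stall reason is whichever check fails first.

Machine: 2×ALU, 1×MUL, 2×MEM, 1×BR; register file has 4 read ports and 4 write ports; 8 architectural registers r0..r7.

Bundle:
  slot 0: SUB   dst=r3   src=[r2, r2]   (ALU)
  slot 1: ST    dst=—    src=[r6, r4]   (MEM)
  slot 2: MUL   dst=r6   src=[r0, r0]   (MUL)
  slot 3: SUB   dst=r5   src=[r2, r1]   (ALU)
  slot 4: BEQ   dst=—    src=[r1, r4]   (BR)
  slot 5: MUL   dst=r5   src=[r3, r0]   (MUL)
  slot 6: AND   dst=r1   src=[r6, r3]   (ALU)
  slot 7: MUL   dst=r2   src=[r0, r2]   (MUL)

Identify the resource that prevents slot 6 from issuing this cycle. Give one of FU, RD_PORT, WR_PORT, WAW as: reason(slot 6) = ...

reason(slot 6) = RD_PORT

slot 0 (ALU): ISSUE — free A1,Mu1,Ld2,B1 rp3 wp3
slot 1 (MEM): ISSUE — free A1,Mu1,Ld1,B1 rp1 wp3
slot 2 (MUL): ISSUE — free A1,Mu0,Ld1,B1 rp0 wp2
slot 3 (ALU): stall RD_PORT — free A1,Mu0,Ld1,B1 rp0 wp2
slot 4 (BR): stall RD_PORT — free A1,Mu0,Ld1,B1 rp0 wp2
slot 5 (MUL): stall FU — free A1,Mu0,Ld1,B1 rp0 wp2
slot 6 (ALU): stall RD_PORT — free A1,Mu0,Ld1,B1 rp0 wp2
slot 7 (MUL): stall FU — free A1,Mu0,Ld1,B1 rp0 wp2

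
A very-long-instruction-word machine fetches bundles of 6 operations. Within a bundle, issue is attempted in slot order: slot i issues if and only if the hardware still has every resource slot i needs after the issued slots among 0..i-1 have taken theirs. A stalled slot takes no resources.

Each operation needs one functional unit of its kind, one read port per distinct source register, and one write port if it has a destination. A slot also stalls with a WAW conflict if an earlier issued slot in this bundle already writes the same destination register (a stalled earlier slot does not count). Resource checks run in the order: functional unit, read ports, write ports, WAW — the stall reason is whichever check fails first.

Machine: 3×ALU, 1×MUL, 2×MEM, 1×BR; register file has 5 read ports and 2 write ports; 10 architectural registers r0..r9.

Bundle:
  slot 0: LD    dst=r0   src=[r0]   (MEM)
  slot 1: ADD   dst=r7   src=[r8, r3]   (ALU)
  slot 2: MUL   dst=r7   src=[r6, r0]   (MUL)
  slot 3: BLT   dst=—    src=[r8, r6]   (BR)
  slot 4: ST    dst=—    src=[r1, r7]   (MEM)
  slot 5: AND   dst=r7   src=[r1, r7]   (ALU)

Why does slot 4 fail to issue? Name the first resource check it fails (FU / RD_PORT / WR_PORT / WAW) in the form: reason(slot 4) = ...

#0 MEM src=r0 dispatched  <A:3 Mu:1 Ld:1 B:1 rd:4 wr:1>
#1 ALU src=r8,r3 dispatched  <A:2 Mu:1 Ld:1 B:1 rd:2 wr:0>
#2 MUL src=r6,r0 held:WR_PORT  <A:2 Mu:1 Ld:1 B:1 rd:2 wr:0>
#3 BR src=r8,r6 dispatched  <A:2 Mu:1 Ld:1 B:0 rd:0 wr:0>
#4 MEM src=r1,r7 held:RD_PORT  <A:2 Mu:1 Ld:1 B:0 rd:0 wr:0>
#5 ALU src=r1,r7 held:RD_PORT  <A:2 Mu:1 Ld:1 B:0 rd:0 wr:0>

reason(slot 4) = RD_PORT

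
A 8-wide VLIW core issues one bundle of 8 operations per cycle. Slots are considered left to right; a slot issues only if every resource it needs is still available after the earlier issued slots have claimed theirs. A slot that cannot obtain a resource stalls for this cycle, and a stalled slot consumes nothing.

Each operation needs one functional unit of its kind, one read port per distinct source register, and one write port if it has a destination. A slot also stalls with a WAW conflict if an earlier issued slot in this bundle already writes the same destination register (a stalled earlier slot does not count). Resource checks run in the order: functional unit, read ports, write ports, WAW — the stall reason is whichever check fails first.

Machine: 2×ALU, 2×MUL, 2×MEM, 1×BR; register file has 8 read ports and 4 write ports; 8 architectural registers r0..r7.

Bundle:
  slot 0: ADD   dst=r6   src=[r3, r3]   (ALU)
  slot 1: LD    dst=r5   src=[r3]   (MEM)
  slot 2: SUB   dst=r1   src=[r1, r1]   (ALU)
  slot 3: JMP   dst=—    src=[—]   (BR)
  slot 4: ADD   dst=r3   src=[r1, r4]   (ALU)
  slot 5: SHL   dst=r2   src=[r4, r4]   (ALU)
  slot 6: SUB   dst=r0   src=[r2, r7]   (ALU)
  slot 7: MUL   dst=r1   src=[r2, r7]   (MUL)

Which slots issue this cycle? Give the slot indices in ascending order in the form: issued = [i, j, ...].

slot 0 (ALU): ISSUE — free A1,Mu2,Ld2,B1 rp7 wp3
slot 1 (MEM): ISSUE — free A1,Mu2,Ld1,B1 rp6 wp2
slot 2 (ALU): ISSUE — free A0,Mu2,Ld1,B1 rp5 wp1
slot 3 (BR): ISSUE — free A0,Mu2,Ld1,B0 rp5 wp1
slot 4 (ALU): stall FU — free A0,Mu2,Ld1,B0 rp5 wp1
slot 5 (ALU): stall FU — free A0,Mu2,Ld1,B0 rp5 wp1
slot 6 (ALU): stall FU — free A0,Mu2,Ld1,B0 rp5 wp1
slot 7 (MUL): stall WAW — free A0,Mu2,Ld1,B0 rp5 wp1

issued = [0, 1, 2, 3]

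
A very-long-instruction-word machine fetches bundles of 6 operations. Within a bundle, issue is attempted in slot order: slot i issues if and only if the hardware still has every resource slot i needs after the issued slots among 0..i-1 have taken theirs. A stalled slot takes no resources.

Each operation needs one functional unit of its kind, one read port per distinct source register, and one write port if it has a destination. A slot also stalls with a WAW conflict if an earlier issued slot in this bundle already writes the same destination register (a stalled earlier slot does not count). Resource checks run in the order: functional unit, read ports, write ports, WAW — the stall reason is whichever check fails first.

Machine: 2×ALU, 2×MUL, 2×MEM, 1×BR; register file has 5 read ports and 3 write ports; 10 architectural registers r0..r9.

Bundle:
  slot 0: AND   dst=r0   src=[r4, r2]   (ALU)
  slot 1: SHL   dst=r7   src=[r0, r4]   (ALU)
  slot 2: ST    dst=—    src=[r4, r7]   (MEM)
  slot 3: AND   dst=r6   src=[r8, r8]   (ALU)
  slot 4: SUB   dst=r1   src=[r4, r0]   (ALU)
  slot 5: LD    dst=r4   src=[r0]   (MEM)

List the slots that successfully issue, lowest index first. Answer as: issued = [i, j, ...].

issued = [0, 1, 5]

(0) want 1×ALU +2rd +1wr — yes → AL1|MU2|ME2|BR1|rd3|wr2
(1) want 1×ALU +2rd +1wr — yes → AL0|MU2|ME2|BR1|rd1|wr1
(2) want 1×MEM +2rd +0wr — RD_PORT → AL0|MU2|ME2|BR1|rd1|wr1
(3) want 1×ALU +1rd +1wr — FU → AL0|MU2|ME2|BR1|rd1|wr1
(4) want 1×ALU +2rd +1wr — FU → AL0|MU2|ME2|BR1|rd1|wr1
(5) want 1×MEM +1rd +1wr — yes → AL0|MU2|ME1|BR1|rd0|wr0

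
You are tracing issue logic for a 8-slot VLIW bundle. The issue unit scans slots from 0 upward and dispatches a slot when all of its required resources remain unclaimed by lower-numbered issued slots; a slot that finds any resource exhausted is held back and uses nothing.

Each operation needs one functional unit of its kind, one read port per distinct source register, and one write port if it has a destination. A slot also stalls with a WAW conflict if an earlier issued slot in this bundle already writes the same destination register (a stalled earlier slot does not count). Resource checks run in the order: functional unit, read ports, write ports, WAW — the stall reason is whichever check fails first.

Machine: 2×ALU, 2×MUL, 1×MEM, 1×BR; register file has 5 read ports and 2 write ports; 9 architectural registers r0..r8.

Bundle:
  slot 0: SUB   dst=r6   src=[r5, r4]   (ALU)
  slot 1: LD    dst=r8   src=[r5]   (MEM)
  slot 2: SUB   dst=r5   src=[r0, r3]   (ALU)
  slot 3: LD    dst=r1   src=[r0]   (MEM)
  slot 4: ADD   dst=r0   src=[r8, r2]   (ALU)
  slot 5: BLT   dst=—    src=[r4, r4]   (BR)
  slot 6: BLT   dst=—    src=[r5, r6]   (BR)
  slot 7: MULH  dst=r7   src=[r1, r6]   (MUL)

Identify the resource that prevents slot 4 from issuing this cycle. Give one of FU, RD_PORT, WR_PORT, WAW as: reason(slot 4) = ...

[0] ALU needs rd=2 wr=1: ok; after: ALU=1 MUL=2 MEM=1 BR=1, R=3, W=1
[1] MEM needs rd=1 wr=1: ok; after: ALU=1 MUL=2 MEM=0 BR=1, R=2, W=0
[2] ALU needs rd=2 wr=1: WR_PORT; after: ALU=1 MUL=2 MEM=0 BR=1, R=2, W=0
[3] MEM needs rd=1 wr=1: FU; after: ALU=1 MUL=2 MEM=0 BR=1, R=2, W=0
[4] ALU needs rd=2 wr=1: WR_PORT; after: ALU=1 MUL=2 MEM=0 BR=1, R=2, W=0
[5] BR needs rd=1 wr=0: ok; after: ALU=1 MUL=2 MEM=0 BR=0, R=1, W=0
[6] BR needs rd=2 wr=0: FU; after: ALU=1 MUL=2 MEM=0 BR=0, R=1, W=0
[7] MUL needs rd=2 wr=1: RD_PORT; after: ALU=1 MUL=2 MEM=0 BR=0, R=1, W=0

reason(slot 4) = WR_PORT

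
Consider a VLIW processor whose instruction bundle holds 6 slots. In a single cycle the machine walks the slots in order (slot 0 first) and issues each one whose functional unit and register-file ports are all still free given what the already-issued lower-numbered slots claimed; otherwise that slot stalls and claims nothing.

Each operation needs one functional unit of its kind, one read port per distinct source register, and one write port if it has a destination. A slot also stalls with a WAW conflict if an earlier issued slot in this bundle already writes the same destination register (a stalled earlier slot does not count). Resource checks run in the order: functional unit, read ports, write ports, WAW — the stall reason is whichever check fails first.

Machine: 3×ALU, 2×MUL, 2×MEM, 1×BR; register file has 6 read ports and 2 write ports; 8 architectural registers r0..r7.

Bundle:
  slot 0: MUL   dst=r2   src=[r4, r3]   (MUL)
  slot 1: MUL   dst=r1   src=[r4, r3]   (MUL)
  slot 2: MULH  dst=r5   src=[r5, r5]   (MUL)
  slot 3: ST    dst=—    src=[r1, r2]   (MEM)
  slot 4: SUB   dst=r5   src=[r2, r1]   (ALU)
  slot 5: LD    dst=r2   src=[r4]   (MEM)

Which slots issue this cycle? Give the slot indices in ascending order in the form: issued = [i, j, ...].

  0. MUL→r2 ⇒ go  {3A/1Mu/2Ld/1B | 4r 1w}
  1. MUL→r1 ⇒ go  {3A/0Mu/2Ld/1B | 2r 0w}
  2. MUL→r5 ⇒ no(FU)  {3A/0Mu/2Ld/1B | 2r 0w}
  3. MEM ⇒ go  {3A/0Mu/1Ld/1B | 0r 0w}
  4. ALU→r5 ⇒ no(RD_PORT)  {3A/0Mu/1Ld/1B | 0r 0w}
  5. MEM→r2 ⇒ no(RD_PORT)  {3A/0Mu/1Ld/1B | 0r 0w}

issued = [0, 1, 3]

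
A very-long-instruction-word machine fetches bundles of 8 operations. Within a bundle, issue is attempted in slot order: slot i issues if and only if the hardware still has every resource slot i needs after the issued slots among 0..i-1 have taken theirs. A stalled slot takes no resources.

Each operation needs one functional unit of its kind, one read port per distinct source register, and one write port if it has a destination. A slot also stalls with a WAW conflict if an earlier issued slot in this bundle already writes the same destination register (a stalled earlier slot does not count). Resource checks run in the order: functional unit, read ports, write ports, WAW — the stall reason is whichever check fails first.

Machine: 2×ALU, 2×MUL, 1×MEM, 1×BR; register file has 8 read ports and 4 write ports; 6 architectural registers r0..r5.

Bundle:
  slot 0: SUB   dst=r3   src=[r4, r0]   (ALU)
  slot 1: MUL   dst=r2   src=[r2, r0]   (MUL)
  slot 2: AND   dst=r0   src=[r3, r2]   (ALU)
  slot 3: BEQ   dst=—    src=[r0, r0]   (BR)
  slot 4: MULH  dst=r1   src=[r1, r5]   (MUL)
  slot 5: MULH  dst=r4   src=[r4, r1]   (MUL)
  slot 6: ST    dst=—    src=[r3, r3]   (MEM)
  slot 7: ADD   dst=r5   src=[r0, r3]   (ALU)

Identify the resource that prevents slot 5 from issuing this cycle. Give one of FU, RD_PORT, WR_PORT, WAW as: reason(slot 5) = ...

reason(slot 5) = RD_PORT

(0) want 1×ALU +2rd +1wr — yes → AL1|MU2|ME1|BR1|rd6|wr3
(1) want 1×MUL +2rd +1wr — yes → AL1|MU1|ME1|BR1|rd4|wr2
(2) want 1×ALU +2rd +1wr — yes → AL0|MU1|ME1|BR1|rd2|wr1
(3) want 1×BR +1rd +0wr — yes → AL0|MU1|ME1|BR0|rd1|wr1
(4) want 1×MUL +2rd +1wr — RD_PORT → AL0|MU1|ME1|BR0|rd1|wr1
(5) want 1×MUL +2rd +1wr — RD_PORT → AL0|MU1|ME1|BR0|rd1|wr1
(6) want 1×MEM +1rd +0wr — yes → AL0|MU1|ME0|BR0|rd0|wr1
(7) want 1×ALU +2rd +1wr — FU → AL0|MU1|ME0|BR0|rd0|wr1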